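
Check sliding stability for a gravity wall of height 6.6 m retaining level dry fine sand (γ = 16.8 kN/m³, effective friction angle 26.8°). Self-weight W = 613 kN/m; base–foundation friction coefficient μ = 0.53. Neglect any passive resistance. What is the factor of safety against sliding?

K_a = tan²(45° − 26.8°/2) = 0.3785.
P_a = ½K_aγH² = 0.5×0.3785×16.8×6.6² = 138.5 kN/m, acting at H/3 = 2.200 m above the base.
FS_sliding = μW / P_a = 0.53×613 / 138.5 = 2.346.

2.35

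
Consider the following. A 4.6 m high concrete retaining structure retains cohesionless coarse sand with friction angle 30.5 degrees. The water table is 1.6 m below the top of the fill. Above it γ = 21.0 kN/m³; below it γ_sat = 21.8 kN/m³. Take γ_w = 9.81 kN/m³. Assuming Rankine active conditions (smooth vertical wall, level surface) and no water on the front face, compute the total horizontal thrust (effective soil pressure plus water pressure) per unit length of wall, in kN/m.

103 kN/m

K_a = tan²(45° − φ/2) = 0.3267.
γ' = 21.8 − 9.81 = 11.99 kN/m³. Depth below WT = 3.0 m.
σ'_h at WT = K_a γ d_w = 10.98 kPa; at base = 10.98 + K_a γ' × 3.0 = 22.73 kPa.
P₁ (0–1.6 m) = ½×10.98×1.6 = 8.781. P₂ (1.6–4.6 m) = ½(10.98+22.73)×3.0 = 50.55.
P_w = ½ γ_w h₂² = 0.5×9.81×3.0² = 44.14. Total = 8.781+50.55+44.14 = 103.5 kN/m.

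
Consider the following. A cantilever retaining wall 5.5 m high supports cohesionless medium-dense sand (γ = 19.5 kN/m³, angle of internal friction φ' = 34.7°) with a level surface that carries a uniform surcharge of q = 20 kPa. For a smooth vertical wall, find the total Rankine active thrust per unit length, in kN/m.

111 kN/m

K_a = tan²(45° − φ/2) = 0.2745.
Soil triangle: ½ K_a γ H² = 0.5×0.2745×19.5×5.5² = 80.95 kN/m.
Surcharge rectangle: K_a q H = 0.2745×20×5.5 = 30.19 kN/m.
Total = 80.95 + 30.19 = 111.1 kN/m.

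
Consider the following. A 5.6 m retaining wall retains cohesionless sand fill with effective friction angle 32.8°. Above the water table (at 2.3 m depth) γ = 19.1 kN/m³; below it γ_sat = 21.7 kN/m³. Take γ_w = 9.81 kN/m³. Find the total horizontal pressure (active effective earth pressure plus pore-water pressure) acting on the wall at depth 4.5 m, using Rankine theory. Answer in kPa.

42.4 kPa

K_a = (1 − sin φ)/(1 + sin φ) = 0.2973.
γ' = 21.7 − 9.81 = 11.89 kN/m³.
Effective vertical stress at 4.5 m: σ'_v = 19.1×2.3 + 11.89×2.20 = 70.09 kPa.
σ'_h = K_a σ'_v = 0.2973 × 70.09 = 20.83 kPa; u = γ_w × 2.20 = 21.58 kPa.
Total σ_h = 20.83 + 21.58 = 42.42 kPa.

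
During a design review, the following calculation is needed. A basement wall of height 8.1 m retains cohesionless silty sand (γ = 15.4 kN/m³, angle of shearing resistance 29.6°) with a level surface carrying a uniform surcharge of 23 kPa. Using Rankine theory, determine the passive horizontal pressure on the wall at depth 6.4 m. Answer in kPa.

K_p = (1 + sin φ)/(1 − sin φ) = 2.952.
σ_v = γz + q = 15.4 × 6.4 + 23 = 121.6 kPa.
σ_h = K_p σ_v = 2.952 × 121.6 = 358.9 kPa.

359 kPa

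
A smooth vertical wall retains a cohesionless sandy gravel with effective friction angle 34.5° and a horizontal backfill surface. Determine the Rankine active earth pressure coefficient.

0.277

K_a = tan²(45° − φ/2) = tan²(27.75°) = 0.2768.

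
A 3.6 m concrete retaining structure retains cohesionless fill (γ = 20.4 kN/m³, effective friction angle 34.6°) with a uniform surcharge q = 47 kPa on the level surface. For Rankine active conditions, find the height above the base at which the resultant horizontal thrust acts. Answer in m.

1.54 m

K_a = 0.2756.
Triangular part P₁ = ½K_aγH² = 36.44 at H/3 = 1.200 m; rectangular part P₂ = K_a q H = 46.64 at H/2 = 1.800 m.
ȳ = (P₁·1.200 + P₂·1.800)/(P₁+P₂) = 1.537 m.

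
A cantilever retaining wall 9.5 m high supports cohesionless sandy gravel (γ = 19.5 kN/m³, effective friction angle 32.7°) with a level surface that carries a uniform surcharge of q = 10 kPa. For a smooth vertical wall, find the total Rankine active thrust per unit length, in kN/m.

291 kN/m

K_a = tan²(45° − φ/2) = 0.2985.
Soil triangle: ½ K_a γ H² = 0.5×0.2985×19.5×9.5² = 262.7 kN/m.
Surcharge rectangle: K_a q H = 0.2985×10×9.5 = 28.36 kN/m.
Total = 262.7 + 28.36 = 291.0 kN/m.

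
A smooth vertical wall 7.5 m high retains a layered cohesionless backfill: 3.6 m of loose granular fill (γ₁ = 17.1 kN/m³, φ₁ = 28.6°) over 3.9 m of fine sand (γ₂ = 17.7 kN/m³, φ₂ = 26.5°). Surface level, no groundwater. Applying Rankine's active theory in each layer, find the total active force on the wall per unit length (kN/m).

183 kN/m

K_a1 = tan²(45°−28.6°/2) = 0.3525; K_a2 = tan²(45°−26.5°/2) = 0.3829.
Layer 1: σ at base = K_a1 γ₁ h₁ = 21.70 kPa; P₁ = ½×21.70×3.6 = 39.07.
Layer 2: σ_v at top = γ₁h₁ = 61.56; σ_h top = K_a2×61.56 = 23.57; σ_h base = K_a2×(61.56+17.7×3.9) = 50.01.
P₂ = ½(23.57+50.01)×3.9 = 143.5. Total P_a = 39.07+143.5 = 182.5 kN/m.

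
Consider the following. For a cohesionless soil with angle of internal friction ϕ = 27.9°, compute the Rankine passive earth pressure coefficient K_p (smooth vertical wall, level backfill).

2.76

K_p = (1 + sin φ)/(1 − sin φ) = tan²(45° + 27.9°/2) = 2.759.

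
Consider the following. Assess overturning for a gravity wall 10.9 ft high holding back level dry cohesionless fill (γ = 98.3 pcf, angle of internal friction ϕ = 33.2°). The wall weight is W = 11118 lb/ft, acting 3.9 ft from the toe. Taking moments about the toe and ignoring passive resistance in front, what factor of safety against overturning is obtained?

6.99

K_a = tan²(45° − 33.2°/2) = 0.2924.
P_a = ½K_aγH² = 0.5×0.2924×98.3×10.9² = 1707 lb/ft, acting at H/3 = 3.633 ft above the base.
Overturning moment M_o = P_a × H/3 = 1707 × 3.633 = 6203.
Resisting moment M_r = W × 3.9 = 11118 × 3.9 = 43360.
FS_overturning = M_r/M_o = 43360/6203 = 6.990.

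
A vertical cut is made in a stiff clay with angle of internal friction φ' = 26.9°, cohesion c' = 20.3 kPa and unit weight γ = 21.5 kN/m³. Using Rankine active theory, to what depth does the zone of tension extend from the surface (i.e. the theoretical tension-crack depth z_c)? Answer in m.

3.08 m

K_a = tan²(45° − 26.9°/2) = 0.3770; √K_a = 0.6140.
The active pressure is zero where K_a γ z = 2c√K_a, so z_c = 2c/(γ√K_a) = 2×20.3/(21.5×0.6140) = 3.076 m.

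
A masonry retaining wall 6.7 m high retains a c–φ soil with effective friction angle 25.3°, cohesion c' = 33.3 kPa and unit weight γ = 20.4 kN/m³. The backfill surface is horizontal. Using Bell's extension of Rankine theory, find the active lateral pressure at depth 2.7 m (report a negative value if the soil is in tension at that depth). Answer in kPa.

K_a = (1 − sin φ)/(1 + sin φ) = 0.4012.
σ_a = K_a γ z − 2c√K_a = 0.4012×20.4×2.7 − 2×33.3×0.6334 = -20.09 kPa.

-20.1 kPa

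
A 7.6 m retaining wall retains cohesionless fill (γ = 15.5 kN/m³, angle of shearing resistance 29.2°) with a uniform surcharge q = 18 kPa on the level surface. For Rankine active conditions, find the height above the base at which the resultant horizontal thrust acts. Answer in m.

2.83 m

K_a = 0.3442.
Triangular part P₁ = ½K_aγH² = 154.1 at H/3 = 2.533 m; rectangular part P₂ = K_a q H = 47.09 at H/2 = 3.800 m.
ȳ = (P₁·2.533 + P₂·3.800)/(P₁+P₂) = 2.830 m.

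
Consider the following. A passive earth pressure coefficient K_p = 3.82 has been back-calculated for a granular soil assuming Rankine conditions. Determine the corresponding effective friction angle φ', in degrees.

35.8°

K_p = (1+sin φ)/(1−sin φ) ⇒ sin φ = (K_p − 1)/(K_p + 1) = 0.5851.
φ = arcsin(0.5851) = 35.81°.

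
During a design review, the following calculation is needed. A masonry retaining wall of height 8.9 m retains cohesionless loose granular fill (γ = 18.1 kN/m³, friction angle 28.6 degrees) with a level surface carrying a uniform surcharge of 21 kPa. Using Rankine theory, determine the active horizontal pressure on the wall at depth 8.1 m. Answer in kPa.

K_a = (1 − sin φ)/(1 + sin φ) = 0.3525.
σ_v = γz + q = 18.1 × 8.1 + 21 = 167.6 kPa.
σ_h = K_a σ_v = 0.3525 × 167.6 = 59.09 kPa.

59.1 kPa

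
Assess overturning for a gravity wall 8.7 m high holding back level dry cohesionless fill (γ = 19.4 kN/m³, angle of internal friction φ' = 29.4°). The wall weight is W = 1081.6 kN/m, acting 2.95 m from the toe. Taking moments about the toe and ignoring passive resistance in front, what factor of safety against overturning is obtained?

4.39

K_a = tan²(45° − 29.4°/2) = 0.3415.
P_a = ½K_aγH² = 0.5×0.3415×19.4×8.7² = 250.7 kN/m, acting at H/3 = 2.900 m above the base.
Overturning moment M_o = P_a × H/3 = 250.7 × 2.900 = 727.0.
Resisting moment M_r = W × 2.95 = 1081.6 × 2.95 = 3191.
FS_overturning = M_r/M_o = 3191/727.0 = 4.389.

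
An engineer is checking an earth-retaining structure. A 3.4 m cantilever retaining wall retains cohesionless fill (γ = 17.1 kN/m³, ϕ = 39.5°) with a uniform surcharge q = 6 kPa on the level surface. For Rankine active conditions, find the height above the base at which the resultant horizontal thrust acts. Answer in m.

1.23 m

K_a = 0.2224.
Triangular part P₁ = ½K_aγH² = 21.99 at H/3 = 1.133 m; rectangular part P₂ = K_a q H = 4.538 at H/2 = 1.700 m.
ȳ = (P₁·1.133 + P₂·1.700)/(P₁+P₂) = 1.230 m.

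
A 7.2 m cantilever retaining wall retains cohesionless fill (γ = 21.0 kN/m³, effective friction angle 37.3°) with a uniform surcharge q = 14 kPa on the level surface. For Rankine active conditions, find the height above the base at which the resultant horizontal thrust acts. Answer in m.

2.59 m

K_a = 0.2453.
Triangular part P₁ = ½K_aγH² = 133.5 at H/3 = 2.400 m; rectangular part P₂ = K_a q H = 24.73 at H/2 = 3.600 m.
ȳ = (P₁·2.400 + P₂·3.600)/(P₁+P₂) = 2.587 m.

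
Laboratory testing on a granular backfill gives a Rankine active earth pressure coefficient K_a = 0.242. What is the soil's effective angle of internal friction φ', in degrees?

K_a = tan²(45° − φ/2) ⇒ 45° − φ/2 = arctan(√0.242) = 26.19°.
φ = 2(45° − 26.19°) = 37.61°.

37.6°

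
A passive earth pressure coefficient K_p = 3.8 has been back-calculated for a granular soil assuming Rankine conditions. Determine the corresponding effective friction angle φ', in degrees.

35.7°

K_p = (1+sin φ)/(1−sin φ) ⇒ sin φ = (K_p − 1)/(K_p + 1) = 0.5833.
φ = arcsin(0.5833) = 35.69°.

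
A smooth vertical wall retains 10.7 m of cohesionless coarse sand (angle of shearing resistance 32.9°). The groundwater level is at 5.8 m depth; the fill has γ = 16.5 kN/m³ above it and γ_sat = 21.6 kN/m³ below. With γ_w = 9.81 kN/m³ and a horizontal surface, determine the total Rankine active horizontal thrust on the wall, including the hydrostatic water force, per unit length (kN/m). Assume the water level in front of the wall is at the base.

381 kN/m

K_a = tan²(45° − φ/2) = 0.2960.
γ' = 21.6 − 9.81 = 11.79 kN/m³. Depth below WT = 4.9 m.
σ'_h at WT = K_a γ d_w = 28.33 kPa; at base = 28.33 + K_a γ' × 4.9 = 45.43 kPa.
P₁ (0–5.8 m) = ½×28.33×5.8 = 82.16. P₂ (5.8–10.7 m) = ½(28.33+45.43)×4.9 = 180.7.
P_w = ½ γ_w h₂² = 0.5×9.81×4.9² = 117.8. Total = 82.16+180.7+117.8 = 380.6 kN/m.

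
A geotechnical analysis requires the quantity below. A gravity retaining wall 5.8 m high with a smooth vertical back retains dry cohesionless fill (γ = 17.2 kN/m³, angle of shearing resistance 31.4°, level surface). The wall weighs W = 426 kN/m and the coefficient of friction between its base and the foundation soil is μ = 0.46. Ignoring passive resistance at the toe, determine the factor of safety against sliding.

K_a = tan²(45° − 31.4°/2) = 0.3149.
P_a = ½K_aγH² = 0.5×0.3149×17.2×5.8² = 91.11 kN/m, acting at H/3 = 1.933 m above the base.
FS_sliding = μW / P_a = 0.46×426 / 91.11 = 2.151.

2.15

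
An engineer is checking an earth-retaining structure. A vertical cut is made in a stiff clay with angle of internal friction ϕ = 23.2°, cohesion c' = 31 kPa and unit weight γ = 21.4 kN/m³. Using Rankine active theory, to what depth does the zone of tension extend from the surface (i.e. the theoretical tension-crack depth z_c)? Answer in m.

K_a = tan²(45° − 23.2°/2) = 0.4348; √K_a = 0.6594.
The active pressure is zero where K_a γ z = 2c√K_a, so z_c = 2c/(γ√K_a) = 2×31/(21.4×0.6594) = 4.394 m.

4.39 m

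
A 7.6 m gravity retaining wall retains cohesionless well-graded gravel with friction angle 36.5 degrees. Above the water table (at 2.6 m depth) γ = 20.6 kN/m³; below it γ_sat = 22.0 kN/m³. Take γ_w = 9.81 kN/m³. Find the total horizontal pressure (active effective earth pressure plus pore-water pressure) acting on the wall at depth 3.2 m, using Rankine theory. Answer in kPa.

K_a = (1 − sin φ)/(1 + sin φ) = 0.2541.
γ' = 22.0 − 9.81 = 12.19 kN/m³.
Effective vertical stress at 3.2 m: σ'_v = 20.6×2.6 + 12.19×0.600 = 60.87 kPa.
σ'_h = K_a σ'_v = 0.2541 × 60.87 = 15.47 kPa; u = γ_w × 0.600 = 5.886 kPa.
Total σ_h = 15.47 + 5.886 = 21.35 kPa.

21.4 kPa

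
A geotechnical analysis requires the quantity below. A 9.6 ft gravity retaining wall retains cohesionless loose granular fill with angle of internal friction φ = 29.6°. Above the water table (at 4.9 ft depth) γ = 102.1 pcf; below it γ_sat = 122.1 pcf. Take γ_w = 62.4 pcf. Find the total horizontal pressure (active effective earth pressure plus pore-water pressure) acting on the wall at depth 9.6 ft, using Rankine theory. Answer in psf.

K_a = (1 − sin φ)/(1 + sin φ) = 0.3387.
γ' = 122.1 − 62.4 = 59.70 pcf.
Effective vertical stress at 9.6 ft: σ'_v = 102.1×4.9 + 59.70×4.70 = 780.9 psf.
σ'_h = K_a σ'_v = 0.3387 × 780.9 = 264.5 psf; u = γ_w × 4.70 = 293.3 psf.
Total σ_h = 264.5 + 293.3 = 557.8 psf.

558 psf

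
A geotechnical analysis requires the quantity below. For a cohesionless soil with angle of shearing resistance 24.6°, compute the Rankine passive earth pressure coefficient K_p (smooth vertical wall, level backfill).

2.43

K_p = (1 + sin φ)/(1 − sin φ) = tan²(45° + 24.6°/2) = 2.426.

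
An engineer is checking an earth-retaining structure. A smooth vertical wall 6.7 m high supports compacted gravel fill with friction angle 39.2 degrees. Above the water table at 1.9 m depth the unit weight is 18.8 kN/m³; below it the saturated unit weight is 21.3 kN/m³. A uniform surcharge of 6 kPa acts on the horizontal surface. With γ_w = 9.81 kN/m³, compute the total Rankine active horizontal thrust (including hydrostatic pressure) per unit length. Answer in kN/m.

K_a = tan²(45° − φ/2) = 0.2255.
γ' = 21.3 − 9.81 = 11.49 kN/m³. h₂ = H − d_w = 4.8 m.
σ'_h: at surface K_a·q = 1.353; at WT K_a(q+γd_w) = 9.407; at base K_a(q+γd_w+γ'h₂) = 21.84 kPa.
P₁ = ½(1.353+9.407)×1.9 = 10.22; P₂ = ½(9.407+21.84)×4.8 = 75.00; P_w = ½γ_w h₂² = 113.0.
Total = 10.22+75.00+113.0 = 198.2 kN/m.

198 kN/m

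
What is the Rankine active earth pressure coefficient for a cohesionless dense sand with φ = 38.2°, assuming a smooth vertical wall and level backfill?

0.236

K_a = (1 − sin φ)/(1 + sin φ) = (1 − sin 38.2°)/(1 + sin 38.2°) = 0.2358.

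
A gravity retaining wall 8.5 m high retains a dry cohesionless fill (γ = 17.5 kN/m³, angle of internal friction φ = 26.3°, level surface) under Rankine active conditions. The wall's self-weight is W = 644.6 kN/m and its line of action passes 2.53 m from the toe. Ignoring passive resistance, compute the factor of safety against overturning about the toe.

K_a = tan²(45° − 26.3°/2) = 0.3859.
P_a = ½K_aγH² = 0.5×0.3859×17.5×8.5² = 244.0 kN/m, acting at H/3 = 2.833 m above the base.
Overturning moment M_o = P_a × H/3 = 244.0 × 2.833 = 691.3.
Resisting moment M_r = W × 2.53 = 644.6 × 2.53 = 1631.
FS_overturning = M_r/M_o = 1631/691.3 = 2.359.

2.36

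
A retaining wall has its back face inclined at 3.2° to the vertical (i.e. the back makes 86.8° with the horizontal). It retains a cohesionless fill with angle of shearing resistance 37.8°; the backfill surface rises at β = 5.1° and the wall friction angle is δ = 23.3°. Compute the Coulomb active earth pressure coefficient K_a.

K_a = sin²(α+φ) / [sin²α · sin(α−δ) · (1 + √{sin(φ+δ)sin(φ−β) / (sin(α−δ)sin(α+β))})²].
With α = 86.8°, φ = 37.8°, δ = 23.3°, β = 5.1°: K_a = 0.2546.

0.255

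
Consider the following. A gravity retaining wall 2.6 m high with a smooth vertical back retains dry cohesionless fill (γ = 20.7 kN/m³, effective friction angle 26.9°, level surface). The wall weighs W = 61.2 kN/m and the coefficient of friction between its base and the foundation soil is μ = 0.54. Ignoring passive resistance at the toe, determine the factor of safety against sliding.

K_a = tan²(45° − 26.9°/2) = 0.3770.
P_a = ½K_aγH² = 0.5×0.3770×20.7×2.6² = 26.38 kN/m, acting at H/3 = 0.8667 m above the base.
FS_sliding = μW / P_a = 0.54×61.2 / 26.38 = 1.253.

1.25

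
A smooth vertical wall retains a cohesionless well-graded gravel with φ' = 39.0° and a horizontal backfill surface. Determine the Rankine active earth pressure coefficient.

0.228

K_a = (1 − sin φ)/(1 + sin φ) = (1 − sin 39.0°)/(1 + sin 39.0°) = 0.2275.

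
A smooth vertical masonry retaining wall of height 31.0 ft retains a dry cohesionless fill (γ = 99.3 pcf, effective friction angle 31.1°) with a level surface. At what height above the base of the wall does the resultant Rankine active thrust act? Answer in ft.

K_a = 0.3188.
The pressure distribution is triangular, so the resultant acts at H/3 above the base = 31.0/3 = 10.33 ft.

10.3 ft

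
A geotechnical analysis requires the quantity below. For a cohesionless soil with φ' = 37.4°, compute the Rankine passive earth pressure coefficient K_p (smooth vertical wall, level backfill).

K_p = (1 + sin φ)/(1 − sin φ) = tan²(45° + 37.4°/2) = 4.094.

4.09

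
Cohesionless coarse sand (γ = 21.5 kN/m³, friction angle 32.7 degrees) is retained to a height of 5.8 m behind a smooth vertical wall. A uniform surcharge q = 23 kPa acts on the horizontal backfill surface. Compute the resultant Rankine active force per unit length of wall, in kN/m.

148 kN/m

K_a = tan²(45° − φ/2) = 0.2985.
Soil triangle: ½ K_a γ H² = 0.5×0.2985×21.5×5.8² = 107.9 kN/m.
Surcharge rectangle: K_a q H = 0.2985×23×5.8 = 39.82 kN/m.
Total = 107.9 + 39.82 = 147.8 kN/m.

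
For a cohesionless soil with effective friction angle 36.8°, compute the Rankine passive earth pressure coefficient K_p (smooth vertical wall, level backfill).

3.99

K_p = (1 + sin φ)/(1 − sin φ) = tan²(45° + 36.8°/2) = 3.988.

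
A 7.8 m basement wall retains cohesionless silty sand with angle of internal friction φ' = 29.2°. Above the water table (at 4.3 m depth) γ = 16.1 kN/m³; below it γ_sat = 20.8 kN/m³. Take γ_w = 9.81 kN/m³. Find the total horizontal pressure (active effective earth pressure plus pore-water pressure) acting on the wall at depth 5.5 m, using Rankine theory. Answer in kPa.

40.1 kPa

K_a = (1 − sin φ)/(1 + sin φ) = 0.3442.
γ' = 20.8 − 9.81 = 10.99 kN/m³.
Effective vertical stress at 5.5 m: σ'_v = 16.1×4.3 + 10.99×1.20 = 82.42 kPa.
σ'_h = K_a σ'_v = 0.3442 × 82.42 = 28.37 kPa; u = γ_w × 1.20 = 11.77 kPa.
Total σ_h = 28.37 + 11.77 = 40.14 kPa.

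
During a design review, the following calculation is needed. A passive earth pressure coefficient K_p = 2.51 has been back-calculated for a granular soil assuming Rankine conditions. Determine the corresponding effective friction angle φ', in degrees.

25.5°

K_p = (1+sin φ)/(1−sin φ) ⇒ sin φ = (K_p − 1)/(K_p + 1) = 0.4302.
φ = arcsin(0.4302) = 25.48°.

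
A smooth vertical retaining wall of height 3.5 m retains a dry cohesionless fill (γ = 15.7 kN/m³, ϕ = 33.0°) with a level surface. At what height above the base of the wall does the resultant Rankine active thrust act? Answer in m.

1.17 m

K_a = 0.2948.
The pressure distribution is triangular, so the resultant acts at H/3 above the base = 3.5/3 = 1.167 m.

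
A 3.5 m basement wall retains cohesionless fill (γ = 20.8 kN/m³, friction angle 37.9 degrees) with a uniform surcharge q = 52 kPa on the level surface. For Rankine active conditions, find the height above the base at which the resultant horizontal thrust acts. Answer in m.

K_a = 0.2389.
Triangular part P₁ = ½K_aγH² = 30.44 at H/3 = 1.167 m; rectangular part P₂ = K_a q H = 43.49 at H/2 = 1.750 m.
ȳ = (P₁·1.167 + P₂·1.750)/(P₁+P₂) = 1.510 m.

1.51 m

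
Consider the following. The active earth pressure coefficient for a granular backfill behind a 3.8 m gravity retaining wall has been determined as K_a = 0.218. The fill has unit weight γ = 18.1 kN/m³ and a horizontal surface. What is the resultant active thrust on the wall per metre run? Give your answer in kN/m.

P = ½ K_a γ H² = 0.5 × 0.218 × 18.1 × 3.8² = 28.49 kN/m.

28.5 kN/m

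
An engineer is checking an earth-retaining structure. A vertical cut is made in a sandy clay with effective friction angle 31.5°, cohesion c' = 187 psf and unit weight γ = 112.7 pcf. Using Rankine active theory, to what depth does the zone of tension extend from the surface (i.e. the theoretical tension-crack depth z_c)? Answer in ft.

5.93 ft

K_a = tan²(45° − 31.5°/2) = 0.3136; √K_a = 0.5600.
The active pressure is zero where K_a γ z = 2c√K_a, so z_c = 2c/(γ√K_a) = 2×187/(112.7×0.5600) = 5.926 ft.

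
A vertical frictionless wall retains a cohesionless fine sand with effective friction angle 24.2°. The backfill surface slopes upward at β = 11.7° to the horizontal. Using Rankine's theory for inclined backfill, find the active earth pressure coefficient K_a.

0.457

K_a = cos β · (cos β − √(cos²β − cos²φ)) / (cos β + √(cos²β − cos²φ)).
cos β = 0.9792, cos φ = 0.9121, √(cos²β − cos²φ) = 0.3563.
K_a = 0.9792 × (0.9792 − 0.3563)/(0.9792 + 0.3563) = 0.4568.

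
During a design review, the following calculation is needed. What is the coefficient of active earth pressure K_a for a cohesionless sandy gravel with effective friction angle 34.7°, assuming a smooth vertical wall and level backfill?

K_a = (1 − sin φ)/(1 + sin φ) = (1 − sin 34.7°)/(1 + sin 34.7°) = 0.2745.

0.274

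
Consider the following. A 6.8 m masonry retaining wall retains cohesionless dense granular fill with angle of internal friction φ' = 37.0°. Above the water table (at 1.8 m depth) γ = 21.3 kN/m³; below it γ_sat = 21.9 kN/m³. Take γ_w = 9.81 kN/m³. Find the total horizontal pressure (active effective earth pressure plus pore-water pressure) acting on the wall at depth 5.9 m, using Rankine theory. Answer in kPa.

62.1 kPa

K_a = (1 − sin φ)/(1 + sin φ) = 0.2486.
γ' = 21.9 − 9.81 = 12.09 kN/m³.
Effective vertical stress at 5.9 m: σ'_v = 21.3×1.8 + 12.09×4.10 = 87.91 kPa.
σ'_h = K_a σ'_v = 0.2486 × 87.91 = 21.85 kPa; u = γ_w × 4.10 = 40.22 kPa.
Total σ_h = 21.85 + 40.22 = 62.07 kPa.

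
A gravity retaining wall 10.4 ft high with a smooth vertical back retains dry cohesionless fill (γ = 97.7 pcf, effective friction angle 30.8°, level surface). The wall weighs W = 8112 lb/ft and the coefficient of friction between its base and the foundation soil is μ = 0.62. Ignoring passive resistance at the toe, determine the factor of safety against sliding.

2.95

K_a = tan²(45° − 30.8°/2) = 0.3227.
P_a = ½K_aγH² = 0.5×0.3227×97.7×10.4² = 1705 lb/ft, acting at H/3 = 3.467 ft above the base.
FS_sliding = μW / P_a = 0.62×8112 / 1705 = 2.950.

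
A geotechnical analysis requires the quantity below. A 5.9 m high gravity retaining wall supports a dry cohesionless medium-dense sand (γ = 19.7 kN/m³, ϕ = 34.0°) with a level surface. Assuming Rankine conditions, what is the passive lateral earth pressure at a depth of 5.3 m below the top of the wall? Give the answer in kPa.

369 kPa

K_p = (1 + sin φ)/(1 − sin φ) = 3.537.
σ_h = K_p γ z = 3.537 × 19.7 × 5.3 = 369.3 kPa.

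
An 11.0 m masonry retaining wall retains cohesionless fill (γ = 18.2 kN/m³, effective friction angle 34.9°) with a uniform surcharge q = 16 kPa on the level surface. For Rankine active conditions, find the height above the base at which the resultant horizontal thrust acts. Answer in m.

K_a = 0.2721.
Triangular part P₁ = ½K_aγH² = 299.7 at H/3 = 3.667 m; rectangular part P₂ = K_a q H = 47.90 at H/2 = 5.500 m.
ȳ = (P₁·3.667 + P₂·5.500)/(P₁+P₂) = 3.919 m.

3.92 m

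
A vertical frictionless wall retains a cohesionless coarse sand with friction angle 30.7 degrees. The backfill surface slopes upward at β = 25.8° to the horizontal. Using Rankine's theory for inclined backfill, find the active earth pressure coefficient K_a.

K_a = cos β · (cos β − √(cos²β − cos²φ)) / (cos β + √(cos²β − cos²φ)).
cos β = 0.9003, cos φ = 0.8599, √(cos²β − cos²φ) = 0.2669.
K_a = 0.9003 × (0.9003 − 0.2669)/(0.9003 + 0.2669) = 0.4886.

0.489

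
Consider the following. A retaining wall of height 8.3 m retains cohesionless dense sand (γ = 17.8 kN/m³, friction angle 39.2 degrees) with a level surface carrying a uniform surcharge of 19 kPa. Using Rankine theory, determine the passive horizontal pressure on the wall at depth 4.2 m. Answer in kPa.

416 kPa

K_p = (1 + sin φ)/(1 − sin φ) = 4.435.
σ_v = γz + q = 17.8 × 4.2 + 19 = 93.76 kPa.
σ_h = K_p σ_v = 4.435 × 93.76 = 415.8 kPa.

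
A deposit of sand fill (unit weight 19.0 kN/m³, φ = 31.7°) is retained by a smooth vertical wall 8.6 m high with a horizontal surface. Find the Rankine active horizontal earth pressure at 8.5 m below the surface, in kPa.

K_a = (1 − sin φ)/(1 + sin φ) = 0.3111.
σ_h = K_a γ z = 0.3111 × 19.0 × 8.5 = 50.24 kPa.

50.2 kPa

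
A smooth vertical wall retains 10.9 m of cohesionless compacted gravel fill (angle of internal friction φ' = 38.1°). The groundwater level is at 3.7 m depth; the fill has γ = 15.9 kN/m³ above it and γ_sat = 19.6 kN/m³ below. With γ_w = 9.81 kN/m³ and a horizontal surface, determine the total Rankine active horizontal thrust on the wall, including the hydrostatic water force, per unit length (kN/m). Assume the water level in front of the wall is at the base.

K_a = tan²(45° − φ/2) = 0.2368.
γ' = 19.6 − 9.81 = 9.790 kN/m³. Depth below WT = 7.2 m.
σ'_h at WT = K_a γ d_w = 13.93 kPa; at base = 13.93 + K_a γ' × 7.2 = 30.63 kPa.
P₁ (0–3.7 m) = ½×13.93×3.7 = 25.78. P₂ (3.7–10.9 m) = ½(13.93+30.63)×7.2 = 160.4.
P_w = ½ γ_w h₂² = 0.5×9.81×7.2² = 254.3. Total = 25.78+160.4+254.3 = 440.5 kN/m.

440 kN/m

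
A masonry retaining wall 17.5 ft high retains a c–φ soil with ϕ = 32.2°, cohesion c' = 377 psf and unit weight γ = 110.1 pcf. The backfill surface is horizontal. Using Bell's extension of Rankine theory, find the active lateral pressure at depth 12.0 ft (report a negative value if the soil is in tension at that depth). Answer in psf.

-13.6 psf

K_a = (1 − sin φ)/(1 + sin φ) = 0.3047.
σ_a = K_a γ z − 2c√K_a = 0.3047×110.1×12.0 − 2×377×0.5520 = -13.61 psf.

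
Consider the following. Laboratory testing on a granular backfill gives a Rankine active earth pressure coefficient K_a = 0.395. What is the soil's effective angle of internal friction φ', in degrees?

25.7°

K_a = tan²(45° − φ/2) ⇒ 45° − φ/2 = arctan(√0.395) = 32.15°.
φ = 2(45° − 32.15°) = 25.70°.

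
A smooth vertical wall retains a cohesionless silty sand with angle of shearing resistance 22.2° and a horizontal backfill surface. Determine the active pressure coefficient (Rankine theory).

0.452

K_a = (1 − sin φ)/(1 + sin φ) = (1 − sin 22.2°)/(1 + sin 22.2°) = 0.4515.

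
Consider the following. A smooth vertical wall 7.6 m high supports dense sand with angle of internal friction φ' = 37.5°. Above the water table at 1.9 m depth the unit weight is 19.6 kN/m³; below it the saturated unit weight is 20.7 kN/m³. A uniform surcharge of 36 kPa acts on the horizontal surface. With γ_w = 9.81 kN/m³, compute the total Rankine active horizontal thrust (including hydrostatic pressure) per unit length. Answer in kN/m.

329 kN/m

K_a = tan²(45° − φ/2) = 0.2432.
γ' = 20.7 − 9.81 = 10.89 kN/m³. h₂ = H − d_w = 5.7 m.
σ'_h: at surface K_a·q = 8.755; at WT K_a(q+γd_w) = 17.81; at base K_a(q+γd_w+γ'h₂) = 32.91 kPa.
P₁ = ½(8.755+17.81)×1.9 = 25.24; P₂ = ½(17.81+32.91)×5.7 = 144.5; P_w = ½γ_w h₂² = 159.4.
Total = 25.24+144.5+159.4 = 329.1 kN/m.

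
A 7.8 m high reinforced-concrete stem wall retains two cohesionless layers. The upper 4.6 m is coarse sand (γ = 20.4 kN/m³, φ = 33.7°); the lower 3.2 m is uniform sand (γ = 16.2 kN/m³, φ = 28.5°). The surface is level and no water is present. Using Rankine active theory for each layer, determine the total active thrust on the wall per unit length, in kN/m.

K_a1 = tan²(45°−33.7°/2) = 0.2863; K_a2 = tan²(45°−28.5°/2) = 0.3540.
Layer 1: σ at base = K_a1 γ₁ h₁ = 26.87 kPa; P₁ = ½×26.87×4.6 = 61.79.
Layer 2: σ_v at top = γ₁h₁ = 93.84; σ_h top = K_a2×93.84 = 33.21; σ_h base = K_a2×(93.84+16.2×3.2) = 51.56.
P₂ = ½(33.21+51.56)×3.2 = 135.6. Total P_a = 61.79+135.6 = 197.4 kN/m.

197 kN/m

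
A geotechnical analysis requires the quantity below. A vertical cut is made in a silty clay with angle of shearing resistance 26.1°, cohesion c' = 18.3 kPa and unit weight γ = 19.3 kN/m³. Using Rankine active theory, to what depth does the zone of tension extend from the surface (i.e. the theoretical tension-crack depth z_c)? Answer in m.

K_a = tan²(45° − 26.1°/2) = 0.3889; √K_a = 0.6237.
The active pressure is zero where K_a γ z = 2c√K_a, so z_c = 2c/(γ√K_a) = 2×18.3/(19.3×0.6237) = 3.041 m.

3.04 m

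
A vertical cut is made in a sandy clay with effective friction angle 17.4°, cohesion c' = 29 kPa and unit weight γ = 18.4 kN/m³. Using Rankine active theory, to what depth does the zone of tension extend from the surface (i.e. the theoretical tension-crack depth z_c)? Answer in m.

K_a = tan²(45° − 17.4°/2) = 0.5396; √K_a = 0.7346.
The active pressure is zero where K_a γ z = 2c√K_a, so z_c = 2c/(γ√K_a) = 2×29/(18.4×0.7346) = 4.291 m.

4.29 m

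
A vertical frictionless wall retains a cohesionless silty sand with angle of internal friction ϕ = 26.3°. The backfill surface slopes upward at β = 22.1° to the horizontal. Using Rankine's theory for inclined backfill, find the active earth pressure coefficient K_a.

0.553

K_a = cos β · (cos β − √(cos²β − cos²φ)) / (cos β + √(cos²β − cos²φ)).
cos β = 0.9265, cos φ = 0.8965, √(cos²β − cos²φ) = 0.2340.
K_a = 0.9265 × (0.9265 − 0.2340)/(0.9265 + 0.2340) = 0.5529.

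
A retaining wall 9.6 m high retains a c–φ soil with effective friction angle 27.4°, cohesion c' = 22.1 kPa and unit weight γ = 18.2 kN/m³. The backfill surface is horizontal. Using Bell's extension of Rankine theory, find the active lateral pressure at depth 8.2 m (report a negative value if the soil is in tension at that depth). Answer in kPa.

28.3 kPa

K_a = (1 − sin φ)/(1 + sin φ) = 0.3697.
σ_a = K_a γ z − 2c√K_a = 0.3697×18.2×8.2 − 2×22.1×0.6080 = 28.30 kPa.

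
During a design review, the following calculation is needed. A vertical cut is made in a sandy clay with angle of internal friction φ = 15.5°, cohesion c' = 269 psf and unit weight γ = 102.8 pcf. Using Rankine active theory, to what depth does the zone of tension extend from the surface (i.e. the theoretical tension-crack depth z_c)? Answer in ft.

6.88 ft

K_a = tan²(45° − 15.5°/2) = 0.5782; √K_a = 0.7604.
The active pressure is zero where K_a γ z = 2c√K_a, so z_c = 2c/(γ√K_a) = 2×269/(102.8×0.7604) = 6.882 ft.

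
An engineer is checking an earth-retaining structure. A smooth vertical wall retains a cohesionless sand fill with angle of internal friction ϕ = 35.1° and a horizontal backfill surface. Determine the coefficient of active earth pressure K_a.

0.270

K_a = (1 − sin φ)/(1 + sin φ) = (1 − sin 35.1°)/(1 + sin 35.1°) = 0.2698.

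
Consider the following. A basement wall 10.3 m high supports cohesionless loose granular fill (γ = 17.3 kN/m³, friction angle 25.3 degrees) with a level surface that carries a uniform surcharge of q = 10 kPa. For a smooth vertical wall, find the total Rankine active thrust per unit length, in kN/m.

409 kN/m

K_a = tan²(45° − φ/2) = 0.4012.
Soil triangle: ½ K_a γ H² = 0.5×0.4012×17.3×10.3² = 368.2 kN/m.
Surcharge rectangle: K_a q H = 0.4012×10×10.3 = 41.32 kN/m.
Total = 368.2 + 41.32 = 409.5 kN/m.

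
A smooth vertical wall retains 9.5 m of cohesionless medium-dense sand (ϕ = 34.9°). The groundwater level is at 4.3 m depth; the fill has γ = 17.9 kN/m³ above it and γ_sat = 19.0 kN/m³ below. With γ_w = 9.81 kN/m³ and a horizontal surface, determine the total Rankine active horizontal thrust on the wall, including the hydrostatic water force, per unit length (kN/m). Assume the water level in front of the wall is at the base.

K_a = tan²(45° − φ/2) = 0.2721.
γ' = 19.0 − 9.81 = 9.190 kN/m³. Depth below WT = 5.2 m.
σ'_h at WT = K_a γ d_w = 20.95 kPa; at base = 20.95 + K_a γ' × 5.2 = 33.95 kPa.
P₁ (0–4.3 m) = ½×20.95×4.3 = 45.04. P₂ (4.3–9.5 m) = ½(20.95+33.95)×5.2 = 142.7.
P_w = ½ γ_w h₂² = 0.5×9.81×5.2² = 132.6. Total = 45.04+142.7+132.6 = 320.4 kN/m.

320 kN/m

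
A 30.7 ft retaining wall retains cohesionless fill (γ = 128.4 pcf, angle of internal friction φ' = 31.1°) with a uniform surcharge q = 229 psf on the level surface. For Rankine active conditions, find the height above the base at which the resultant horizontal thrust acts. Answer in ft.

K_a = 0.3188.
Triangular part P₁ = ½K_aγH² = 19290 at H/3 = 10.23 ft; rectangular part P₂ = K_a q H = 2241 at H/2 = 15.35 ft.
ȳ = (P₁·10.23 + P₂·15.35)/(P₁+P₂) = 10.77 ft.

10.8 ft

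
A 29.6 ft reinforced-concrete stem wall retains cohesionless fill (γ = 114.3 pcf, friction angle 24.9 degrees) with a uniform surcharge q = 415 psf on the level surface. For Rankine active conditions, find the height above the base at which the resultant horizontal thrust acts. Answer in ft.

10.8 ft

K_a = 0.4074.
Triangular part P₁ = ½K_aγH² = 20400 at H/3 = 9.867 ft; rectangular part P₂ = K_a q H = 5005 at H/2 = 14.80 ft.
ȳ = (P₁·9.867 + P₂·14.80)/(P₁+P₂) = 10.84 ft.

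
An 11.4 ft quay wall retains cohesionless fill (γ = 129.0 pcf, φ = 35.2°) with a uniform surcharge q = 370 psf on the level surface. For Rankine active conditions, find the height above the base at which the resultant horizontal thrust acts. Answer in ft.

4.44 ft

K_a = 0.2687.
Triangular part P₁ = ½K_aγH² = 2252 at H/3 = 3.800 ft; rectangular part P₂ = K_a q H = 1133 at H/2 = 5.700 ft.
ȳ = (P₁·3.800 + P₂·5.700)/(P₁+P₂) = 4.436 ft.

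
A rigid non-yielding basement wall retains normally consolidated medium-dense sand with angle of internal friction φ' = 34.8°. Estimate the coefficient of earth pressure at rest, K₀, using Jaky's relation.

K₀ = 1 − sin φ' = 1 − sin 34.8° = 0.4293.

0.429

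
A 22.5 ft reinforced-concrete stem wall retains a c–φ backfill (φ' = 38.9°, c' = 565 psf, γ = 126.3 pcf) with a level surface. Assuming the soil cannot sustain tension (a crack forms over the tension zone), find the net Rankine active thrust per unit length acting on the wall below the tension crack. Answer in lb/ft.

207 lb/ft

K_a = 0.2285; √K_a = 0.4780.
Tension-crack depth z_c = 2c/(γ√K_a) = 2×565/(126.3×0.4780) = 18.72 ft.
σ_a at base = K_a γ H − 2c√K_a = 0.2285×126.3×22.5 − 2×565×0.4780 = 109.2 psf.
P_a = ½ × 109.2 × (H − z_c) = 0.5×109.2×3.784 = 206.7 lb/ft.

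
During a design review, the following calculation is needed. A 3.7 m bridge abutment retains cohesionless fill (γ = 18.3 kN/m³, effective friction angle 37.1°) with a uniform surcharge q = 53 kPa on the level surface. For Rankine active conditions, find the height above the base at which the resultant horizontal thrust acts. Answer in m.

1.61 m

K_a = 0.2475.
Triangular part P₁ = ½K_aγH² = 31.00 at H/3 = 1.233 m; rectangular part P₂ = K_a q H = 48.53 at H/2 = 1.850 m.
ȳ = (P₁·1.233 + P₂·1.850)/(P₁+P₂) = 1.610 m.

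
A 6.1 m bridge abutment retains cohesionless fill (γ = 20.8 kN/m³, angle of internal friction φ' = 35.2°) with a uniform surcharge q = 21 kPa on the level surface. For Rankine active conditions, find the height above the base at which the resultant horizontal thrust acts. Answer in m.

K_a = 0.2687.
Triangular part P₁ = ½K_aγH² = 104.0 at H/3 = 2.033 m; rectangular part P₂ = K_a q H = 34.42 at H/2 = 3.050 m.
ȳ = (P₁·2.033 + P₂·3.050)/(P₁+P₂) = 2.286 m.

2.29 m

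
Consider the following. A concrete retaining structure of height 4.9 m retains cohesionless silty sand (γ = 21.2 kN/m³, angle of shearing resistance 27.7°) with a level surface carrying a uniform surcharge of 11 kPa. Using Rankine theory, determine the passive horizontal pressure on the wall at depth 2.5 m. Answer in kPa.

K_p = (1 + sin φ)/(1 − sin φ) = 2.737.
σ_v = γz + q = 21.2 × 2.5 + 11 = 64.00 kPa.
σ_h = K_p σ_v = 2.737 × 64.00 = 175.2 kPa.

175 kPa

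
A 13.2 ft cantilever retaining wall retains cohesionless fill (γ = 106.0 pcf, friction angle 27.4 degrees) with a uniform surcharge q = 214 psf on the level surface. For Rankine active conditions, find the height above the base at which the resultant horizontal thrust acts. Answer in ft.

K_a = 0.3697.
Triangular part P₁ = ½K_aγH² = 3414 at H/3 = 4.400 ft; rectangular part P₂ = K_a q H = 1044 at H/2 = 6.600 ft.
ȳ = (P₁·4.400 + P₂·6.600)/(P₁+P₂) = 4.915 ft.

4.92 ft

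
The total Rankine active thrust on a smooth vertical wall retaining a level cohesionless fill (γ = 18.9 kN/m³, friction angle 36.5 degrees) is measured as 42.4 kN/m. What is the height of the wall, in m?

4.20 m

K_a = 0.2541. P_a = ½ K_a γ H² ⇒ H = √(2P_a/(K_a γ)).
H = √(2×42.4/(0.2541×18.9)) = 4.202 m.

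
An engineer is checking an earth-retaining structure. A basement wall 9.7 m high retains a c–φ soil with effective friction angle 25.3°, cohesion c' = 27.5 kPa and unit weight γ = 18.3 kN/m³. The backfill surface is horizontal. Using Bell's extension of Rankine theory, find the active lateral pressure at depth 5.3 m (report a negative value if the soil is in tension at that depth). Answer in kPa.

4.07 kPa

K_a = (1 − sin φ)/(1 + sin φ) = 0.4012.
σ_a = K_a γ z − 2c√K_a = 0.4012×18.3×5.3 − 2×27.5×0.6334 = 4.075 kPa.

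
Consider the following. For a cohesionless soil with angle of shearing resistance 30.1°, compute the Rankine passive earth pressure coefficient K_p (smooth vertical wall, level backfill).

K_p = (1 + sin φ)/(1 − sin φ) = tan²(45° + 30.1°/2) = 3.012.

3.01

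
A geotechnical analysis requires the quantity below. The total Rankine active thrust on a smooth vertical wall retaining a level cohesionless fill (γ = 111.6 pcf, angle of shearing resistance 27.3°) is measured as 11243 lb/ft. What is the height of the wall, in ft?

23.3 ft

K_a = 0.3711. P_a = ½ K_a γ H² ⇒ H = √(2P_a/(K_a γ)).
H = √(2×11243/(0.3711×111.6)) = 23.30 ft.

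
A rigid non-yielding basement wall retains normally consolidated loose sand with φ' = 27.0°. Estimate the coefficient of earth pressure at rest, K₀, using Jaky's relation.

0.546

K₀ = 1 − sin φ' = 1 − sin 27.0° = 0.5460.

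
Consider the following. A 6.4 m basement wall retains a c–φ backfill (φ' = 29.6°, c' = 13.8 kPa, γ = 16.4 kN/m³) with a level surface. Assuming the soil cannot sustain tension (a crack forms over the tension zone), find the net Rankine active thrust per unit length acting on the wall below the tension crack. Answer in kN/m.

K_a = 0.3387; √K_a = 0.5820.
Tension-crack depth z_c = 2c/(γ√K_a) = 2×13.8/(16.4×0.5820) = 2.892 m.
σ_a at base = K_a γ H − 2c√K_a = 0.3387×16.4×6.4 − 2×13.8×0.5820 = 19.49 kPa.
P_a = ½ × 19.49 × (H − z_c) = 0.5×19.49×3.508 = 34.19 kN/m.

34.2 kN/m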